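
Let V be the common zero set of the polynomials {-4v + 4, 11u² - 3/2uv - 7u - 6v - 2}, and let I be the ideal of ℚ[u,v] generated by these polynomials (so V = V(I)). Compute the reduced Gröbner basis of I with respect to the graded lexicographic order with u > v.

f_1 = -4v + 4, LT = v.
f_2 = 11u² - 3/2uv - 7u - 6v - 2, LT = u².

The S-polynomials (S(f_1,f_2)) all reduce to 0 modulo the current basis, so we have a Gröbner basis.

G = {u² - 17/22u - 8/11, v - 1}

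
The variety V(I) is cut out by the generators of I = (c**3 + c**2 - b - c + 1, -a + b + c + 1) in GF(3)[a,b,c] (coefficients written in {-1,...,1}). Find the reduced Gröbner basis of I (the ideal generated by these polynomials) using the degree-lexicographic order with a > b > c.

G = {c**3 + c**2 - b - c + 1, a - b - c - 1}

f_1 = c**3 + c**2 - b - c + 1, LT = c**3.
f_2 = -a + b + c + 1, LT = a.

The S-polynomials (S(f_1,f_2)) all reduce to 0 modulo the current basis, so we have a Gröbner basis.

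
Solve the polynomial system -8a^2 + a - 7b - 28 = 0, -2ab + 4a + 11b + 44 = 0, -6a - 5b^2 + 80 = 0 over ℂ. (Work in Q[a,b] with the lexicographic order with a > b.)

{(0, -4)}

Compute a lex Gröbner basis by Buchberger's algorithm.
f_1 = -8a^2 + a - 7b - 28, LT = a^2.
f_2 = -2ab + 4a + 11b + 44, LT = ab.
f_3 = -6a - 5b^2 + 80, LT = a.

S(f_1,f_2): lcm = a^2b. S = 2a^2 + 43/8ab + 22a + 7/8b^2 + 7/2b.
  leading term a^2: subtract (-1/4)·f_1 from 2a^2 + 43/8ab + 22a + 7/8b^2 + 7/2b → 43/8ab + 89/4a + 7/8b^2 + 7/4b - 7
  leading term ab: subtract (-43/16)·f_2 from 43/8ab + 89/4a + 7/8b^2 + 7/4b - 7 → 33a + 7/8b^2 + 501/16b + 445/4
  leading term a: subtract (-11/2)·f_3 from 33a + 7/8b^2 + 501/16b + 445/4 → -213/8b^2 + 501/16b + 2205/4
  leading term b^2: no divisor's leading term divides it; move -213/8b^2 to the remainder.
  leading term b: no divisor's leading term divides it; move 501/16b to the remainder.
  leading term 1: no divisor's leading term divides it; move 2205/4 to the remainder.
  remainder -213/8b^2 + 501/16b + 2205/4 ≠ 0; add h_4 = -213/8b^2 + 501/16b + 2205/4 to the basis.

S(f_1,f_3): lcm = a^2. S = -5/6ab^2 + 317/24a + 7/8b + 7/2.
  leading term ab^2: subtract (5/12b)·f_2 from -5/6ab^2 + 317/24a + 7/8b + 7/2 → -5/3ab + 317/24a - 55/12b^2 - 419/24b + 7/2
  leading term ab: subtract (5/6)·f_2 from -5/3ab + 317/24a - 55/12b^2 - 419/24b + 7/2 → 79/8a - 55/12b^2 - 213/8b - 199/6
  leading term a: subtract (-79/48)·f_3 from 79/8a - 55/12b^2 - 213/8b - 199/6 → -205/16b^2 - 213/8b + 197/2
  leading term b^2: subtract (205/426)·h_4 from -205/16b^2 - 213/8b + 197/2 → -94727/2272b - 94727/568
  leading term b: no divisor's leading term divides it; move -94727/2272b to the remainder.
  leading term 1: no divisor's leading term divides it; move -94727/568 to the remainder.
  remainder -94727/2272b - 94727/568 ≠ 0; add h_5 = -94727/2272b - 94727/568 to the basis.

S(f_2,f_3): lcm = ab. S = -2a - 5/6b^3 + 47/6b - 22.
  leading term a: subtract (1/3)·f_3 from -2a - 5/6b^3 + 47/6b - 22 → -5/6b^3 + 5/3b^2 + 47/6b - 146/3
  leading term b^3: subtract (20/639b)·h_4 from -5/6b^3 + 5/3b^2 + 47/6b - 146/3 → 195/284b^2 - 4013/426b - 146/3
  leading term b^2: subtract (-130/5041)·h_4 from 195/284b^2 - 4013/426b - 146/3 → -1041997/120984b - 1041997/30246
  leading term b: subtract (44/213)·h_5 from -1041997/120984b - 1041997/30246 → 0
  remainder 0.

S(f_1,h_4): leading monomials are coprime, so the S-polynomial reduces to 0 (Buchberger's first criterion).
S(f_2,h_4): lcm = ab^2. S = -117/142ab + 1470/71a - 11/2b^2 - 22b.
  leading term ab: subtract (117/284)·f_2 from -117/142ab + 1470/71a - 11/2b^2 - 22b → 1353/71a - 11/2b^2 - 7535/284b - 1287/71
  leading term a: subtract (-451/142)·f_3 from 1353/71a - 11/2b^2 - 7535/284b - 1287/71 → -1518/71b^2 - 7535/284b + 16753/71
  leading term b^2: subtract (4048/5041)·h_4 from -1518/71b^2 - 7535/284b + 16753/71 → -1041997/20164b - 1041997/5041
  leading term b: subtract (88/71)·h_5 from -1041997/20164b - 1041997/5041 → 0
  remainder 0.

S(f_3,h_4): leading monomials are coprime, so the S-polynomial reduces to 0 (Buchberger's first criterion).
S(f_1,h_5): leading monomials are coprime, so the S-polynomial reduces to 0 (Buchberger's first criterion).
S(f_2,h_5): lcm = ab. S = -6a - 11/2b - 22.
  leading term a: subtract (1)·f_3 from -6a - 11/2b - 22 → 5b^2 - 11/2b - 102
  leading term b^2: subtract (-40/213)·h_4 from 5b^2 - 11/2b - 102 → 27/71b + 108/71
  leading term b: subtract (-864/94727)·h_5 from 27/71b + 108/71 → 0
  remainder 0.

S(f_3,h_5): leading monomials are coprime, so the S-polynomial reduces to 0 (Buchberger's first criterion).
S(h_4,h_5): lcm = b^2. S = -735/142b - 1470/71.
  leading term b: subtract (11760/94727)·h_5 from -735/142b - 1470/71 → 0
  remainder 0.

Every S-polynomial of the final basis reduces to 0, so we have a Gröbner basis.
Inter-reduce: drop elements whose leading term is divisible by another's, tail-reduce, and make monic.
Reduced Gröbner basis: {a, b + 4}.

The lex basis is triangular: the last element involves only b. Solving b + 4 = 0 gives b ∈ {-4}; substituting each value into the earlier elements determines the remaining variables.
  b = -4: the earlier basis element becomes a = 0, giving a = 0 — point (0, -4).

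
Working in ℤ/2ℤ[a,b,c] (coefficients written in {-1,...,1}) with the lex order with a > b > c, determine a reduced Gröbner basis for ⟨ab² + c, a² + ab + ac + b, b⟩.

f_1 = ab² + c, LT = ab².
f_2 = a² + ab + ac + b, LT = a².
f_3 = b, LT = b.

S(f_1,f_2): lcm = a²b². S = ab³ + ab²c + ac + b³.
  reduce S modulo (f_1, f_2, f_3):
  remainder ac + c² ≠ 0; add g_4 = ac + c² to the basis.

S(f_1,f_3): lcm = ab². S = c.
  reduce S modulo (f_1, f_2, f_3, g_4):
  remainder c ≠ 0; add g_5 = c to the basis.

The other S-polynomials (S(f_2,f_3), S(f_1,g_4), S(f_2,g_4), S(f_3,g_4), S(f_1,g_5), S(f_2,g_5), S(f_3,g_5), S(g_4,g_5)) all reduce to 0 modulo the current basis, so we have a Gröbner basis.
Inter-reduce: drop elements whose leading term is divisible by another's, tail-reduce, and make monic.

G = {a², b, c}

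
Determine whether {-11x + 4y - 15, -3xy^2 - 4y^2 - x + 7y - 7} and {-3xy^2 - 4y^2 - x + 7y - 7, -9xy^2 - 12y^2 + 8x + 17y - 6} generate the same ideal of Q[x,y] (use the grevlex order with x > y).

Yes, the ideals are equal.

Two ideals are equal iff their reduced Gröbner bases coincide (the reduced basis is unique for a fixed ordering).
Buchberger on the first generating set:
f_1 = -11x + 4y - 15, LT = x.
f_2 = -3xy^2 - 4y^2 - x + 7y - 7, LT = xy^2.

S(f_1,f_2): lcm = xy^2. S = -4/11y^3 + 1/33y^2 - 1/3x + 7/3y - 7/3.
  leading term y^3: no divisor's leading term divides it; move -4/11y^3 to the remainder.
  leading term y^2: no divisor's leading term divides it; move 1/33y^2 to the remainder.
  leading term x: subtract (1/33)·f_1 from -1/3x + 7/3y - 7/3 → 73/33y - 62/33
  leading term y: no divisor's leading term divides it; move 73/33y to the remainder.
  leading term 1: no divisor's leading term divides it; move -62/33 to the remainder.
  remainder -4/11y^3 + 1/33y^2 + 73/33y - 62/33 ≠ 0; add g_3 = -4/11y^3 + 1/33y^2 + 73/33y - 62/33 to the basis.

The other S-polynomials (S(f_1,g_3), S(f_2,g_3)) all reduce to 0 modulo the current basis, so we have a Gröbner basis.
Inter-reduce: drop elements whose leading term is divisible by another's, tail-reduce, and make monic.
Reduced Gröbner basis: {y^3 - 1/12y^2 - 73/12y + 31/6, x - 4/11y + 15/11}.

Buchberger on the second generating set:
h_1 = -3xy^2 - 4y^2 - x + 7y - 7, LT = xy^2.
h_2 = -9xy^2 - 12y^2 + 8x + 17y - 6, LT = xy^2.

S(h_1,h_2): lcm = xy^2. S = 11/9x - 4/9y + 5/3.
  leading term x: no divisor's leading term divides it; move 11/9x to the remainder.
  leading term y: no divisor's leading term divides it; move -4/9y to the remainder.
  leading term 1: no divisor's leading term divides it; move 5/3 to the remainder.
  remainder 11/9x - 4/9y + 5/3 ≠ 0; add k_3 = 11/9x - 4/9y + 5/3 to the basis.

S(h_1,k_3): lcm = xy^2. S = 4/11y^3 - 1/33y^2 + 1/3x - 7/3y + 7/3.
  leading term y^3: no divisor's leading term divides it; move 4/11y^3 to the remainder.
  leading term y^2: no divisor's leading term divides it; move -1/33y^2 to the remainder.
  leading term x: subtract (3/11)·k_3 from 1/3x - 7/3y + 7/3 → -73/33y + 62/33
  leading term y: no divisor's leading term divides it; move -73/33y to the remainder.
  leading term 1: no divisor's leading term divides it; move 62/33 to the remainder.
  remainder 4/11y^3 - 1/33y^2 - 73/33y + 62/33 ≠ 0; add k_4 = 4/11y^3 - 1/33y^2 - 73/33y + 62/33 to the basis.

The other S-polynomials (S(h_2,k_3), S(h_1,k_4), S(h_2,k_4), S(k_3,k_4)) all reduce to 0 modulo the current basis, so we have a Gröbner basis.
Inter-reduce: drop elements whose leading term is divisible by another's, tail-reduce, and make monic.
Reduced Gröbner basis: {y^3 - 1/12y^2 - 73/12y + 31/6, x - 4/11y + 15/11}.

The two bases agree; hence the ideals are identical.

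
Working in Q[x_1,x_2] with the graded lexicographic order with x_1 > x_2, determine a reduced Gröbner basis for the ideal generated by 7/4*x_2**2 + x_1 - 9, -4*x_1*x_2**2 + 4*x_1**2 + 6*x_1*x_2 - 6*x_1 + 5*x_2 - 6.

This is the nonlinear analogue of row-reducing a linear system.

f_1 = 7/4*x_2**2 + x_1 - 9, LT = x_2**2.
f_2 = -4*x_1*x_2**2 + 4*x_1**2 + 6*x_1*x_2 - 6*x_1 + 5*x_2 - 6, LT = x_1*x_2**2.

S(f_1,f_2): lcm = x_1*x_2**2. S = 11/7*x_1**2 + 3/2*x_1*x_2 - 93/14*x_1 + 5/4*x_2 - 3/2.
  leading term x_1**2: no divisor's leading term divides it; move 11/7*x_1**2 to the remainder.
  leading term x_1*x_2: no divisor's leading term divides it; move 3/2*x_1*x_2 to the remainder.
  leading term x_1: no divisor's leading term divides it; move -93/14*x_1 to the remainder.
  leading term x_2: no divisor's leading term divides it; move 5/4*x_2 to the remainder.
  leading term 1: no divisor's leading term divides it; move -3/2 to the remainder.
  remainder 11/7*x_1**2 + 3/2*x_1*x_2 - 93/14*x_1 + 5/4*x_2 - 3/2 ≠ 0; add g_3 = 11/7*x_1**2 + 3/2*x_1*x_2 - 93/14*x_1 + 5/4*x_2 - 3/2 to the basis.

S(f_1,g_3): leading monomials are coprime, so the S-polynomial reduces to 0 (Buchberger's first criterion).
S(f_2,g_3): lcm = x_1**2*x_2**2. S = -21/22*x_1*x_2**3 - x_1**3 - 3/2*x_1**2*x_2 + 93/22*x_1*x_2**2 - 35/44*x_2**3 + 3/2*x_1**2 - 5/4*x_1*x_2 + 21/22*x_2**2 + 3/2*x_1.
  leading term x_1*x_2**3: subtract (-6/11*x_1*x_2)·f_1 from -21/22*x_1*x_2**3 - x_1**3 - 3/2*x_1**2*x_2 + 93/22*x_1*x_2**2 - 35/44*x_2**3 + 3/2*x_1**2 - 5/4*x_1*x_2 + 21/22*x_2**2 + 3/2*x_1 → -x_1**3 - 21/22*x_1**2*x_2 + 93/22*x_1*x_2**2 - 35/44*x_2**3 + 3/2*x_1**2 - 271/44*x_1*x_2 + 21/22*x_2**2 + 3/2*x_1
  leading term x_1**3: subtract (-7/11*x_1)·g_3 from -x_1**3 - 21/22*x_1**2*x_2 + 93/22*x_1*x_2**2 - 35/44*x_2**3 + 3/2*x_1**2 - 271/44*x_1*x_2 + 21/22*x_2**2 + 3/2*x_1 → 93/22*x_1*x_2**2 - 35/44*x_2**3 - 30/11*x_1**2 - 59/11*x_1*x_2 + 21/22*x_2**2 + 6/11*x_1
  leading term x_1*x_2**2: subtract (186/77*x_1)·f_1 from 93/22*x_1*x_2**2 - 35/44*x_2**3 - 30/11*x_1**2 - 59/11*x_1*x_2 + 21/22*x_2**2 + 6/11*x_1 → -35/44*x_2**3 - 36/7*x_1**2 - 59/11*x_1*x_2 + 21/22*x_2**2 + 156/7*x_1
  leading term x_2**3: subtract (-5/11*x_2)·f_1 from -35/44*x_2**3 - 36/7*x_1**2 - 59/11*x_1*x_2 + 21/22*x_2**2 + 156/7*x_1 → -36/7*x_1**2 - 54/11*x_1*x_2 + 21/22*x_2**2 + 156/7*x_1 - 45/11*x_2
  leading term x_1**2: subtract (-36/11)·g_3 from -36/7*x_1**2 - 54/11*x_1*x_2 + 21/22*x_2**2 + 156/7*x_1 - 45/11*x_2 → 21/22*x_2**2 + 6/11*x_1 - 54/11
  leading term x_2**2: subtract (6/11)·f_1 from 21/22*x_2**2 + 6/11*x_1 - 54/11 → 0
  remainder 0.

Every S-polynomial of the final basis reduces to 0, so we have a Gröbner basis.
Inter-reduce: drop elements whose leading term is divisible by another's, tail-reduce, and make monic.

G = {x_1**2 + 21/22*x_1*x_2 - 93/22*x_1 + 35/44*x_2 - 21/22, x_2**2 + 4/7*x_1 - 36/7}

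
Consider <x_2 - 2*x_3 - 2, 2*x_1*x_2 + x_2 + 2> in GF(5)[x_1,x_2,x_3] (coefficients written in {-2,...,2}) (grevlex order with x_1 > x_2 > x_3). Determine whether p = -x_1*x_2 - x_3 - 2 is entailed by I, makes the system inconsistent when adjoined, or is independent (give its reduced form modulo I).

First compute the reduced Gröbner basis of I by Buchberger's algorithm.
f_1 = x_2 - 2*x_3 - 2, LT = x_2.
f_2 = 2*x_1*x_2 + x_2 + 2, LT = x_1*x_2.

S(f_1,f_2): lcm = x_1*x_2. S = -2*x_1*x_3 - 2*x_1 + 2*x_2 - 1.
  leading term x_1*x_3: no divisor's leading term divides it; move -2*x_1*x_3 to the remainder.
  leading term x_1: no divisor's leading term divides it; move -2*x_1 to the remainder.
  leading term x_2: subtract (2)·f_1 from 2*x_2 - 1 → -x_3 - 2
  leading term x_3: no divisor's leading term divides it; move -x_3 to the remainder.
  leading term 1: no divisor's leading term divides it; move -2 to the remainder.
  remainder -2*x_1*x_3 - 2*x_1 - x_3 - 2 ≠ 0; add h_3 = -2*x_1*x_3 - 2*x_1 - x_3 - 2 to the basis.

S(f_1,h_3): leading monomials are coprime, so the S-polynomial reduces to 0 (Buchberger's first criterion).
S(f_2,h_3): lcm = x_1*x_2*x_3. S = -x_1*x_2 - x_2 + x_3.
  leading term x_1*x_2: subtract (-x_1)·f_1 from -x_1*x_2 - x_2 + x_3 → -2*x_1*x_3 - 2*x_1 - x_2 + x_3
  leading term x_1*x_3: subtract (1)·h_3 from -2*x_1*x_3 - 2*x_1 - x_2 + x_3 → -x_2 + 2*x_3 + 2
  leading term x_2: subtract (-1)·f_1 from -x_2 + 2*x_3 + 2 → 0
  remainder 0.

Every S-polynomial of the final basis reduces to 0, so we have a Gröbner basis.
Inter-reduce: drop elements whose leading term is divisible by another's, tail-reduce, and make monic.
Reduced Gröbner basis: {x_1*x_3 + x_1 - 2*x_3 + 1, x_2 - 2*x_3 - 2}.
Label its elements g_1 = x_1*x_3 + x_1 - 2*x_3 + 1, g_2 = x_2 - 2*x_3 - 2.

Reduce p = -x_1*x_2 - x_3 - 2 modulo G:
  leading term x_1*x_2: subtract (-x_1)·g_2 from -x_1*x_2 - x_3 - 2 → -2*x_1*x_3 - 2*x_1 - x_3 - 2
  leading term x_1*x_3: subtract (-2)·g_1 from -2*x_1*x_3 - 2*x_1 - x_3 - 2 → 0
  normal form = 0.
Since the normal form is 0, p ∈ I.

-x_1*x_2 - x_3 - 2 lies in I (it reduces to 0).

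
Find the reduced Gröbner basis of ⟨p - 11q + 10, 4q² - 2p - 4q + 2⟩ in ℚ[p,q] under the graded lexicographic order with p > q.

G = {q² - 13/2q + 11/2, p - 11q + 10}

Buchberger's algorithm terminates because the ascending chain of leading-term ideals stabilizes.

f_1 = p - 11q + 10, LT = p.
f_2 = 4q² - 2p - 4q + 2, LT = q².

S(f_1,f_2): leading monomials are coprime, so the S-polynomial reduces to 0 (Buchberger's first criterion).
Every S-polynomial of the final basis reduces to 0, so we have a Gröbner basis.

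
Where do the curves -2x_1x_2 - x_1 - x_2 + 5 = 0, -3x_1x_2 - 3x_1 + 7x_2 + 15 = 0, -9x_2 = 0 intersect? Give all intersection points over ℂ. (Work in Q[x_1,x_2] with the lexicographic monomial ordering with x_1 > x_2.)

Compute a lex Gröbner basis by Buchberger's algorithm.
f_1 = -2x_1x_2 - x_1 - x_2 + 5, LT = x_1x_2.
f_2 = -3x_1x_2 - 3x_1 + 7x_2 + 15, LT = x_1x_2.
f_3 = -9x_2, LT = x_2.

S(f_1,f_2): lcm = x_1x_2. S = -1/2x_1 + 17/6x_2 + 5/2.
  leading term x_1: no divisor's leading term divides it; move -1/2x_1 to the remainder.
  leading term x_2: subtract (-17/54)·f_3 from 17/6x_2 + 5/2 → 5/2
  leading term 1: no divisor's leading term divides it; move 5/2 to the remainder.
  remainder -1/2x_1 + 5/2 ≠ 0; add h_4 = -1/2x_1 + 5/2 to the basis.

The other S-polynomials (S(f_1,f_3), S(f_2,f_3), S(f_1,h_4), S(f_2,h_4), S(f_3,h_4)) all reduce to 0 modulo the current basis, so we have a Gröbner basis.
Inter-reduce: drop elements whose leading term is divisible by another's, tail-reduce, and make monic.
Reduced Gröbner basis: {x_1 - 5, x_2}.

Since the basis is lex-ordered, x_2 is univariate in x_2. Its roots are {0}. Back-substituting each root into the other basis elements fixes the other coordinates.
  x_2 = 0: the earlier basis element becomes x_1 - 5 = 0, giving x_1 = 5 — point (5, 0).

{(5, 0)}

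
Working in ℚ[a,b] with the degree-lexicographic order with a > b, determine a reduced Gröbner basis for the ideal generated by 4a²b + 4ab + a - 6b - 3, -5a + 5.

G = {a - 1, b - 1}

This is the nonlinear analogue of row-reducing a linear system.

f_1 = 4a²b + 4ab + a - 6b - 3, LT = a²b.
f_2 = -5a + 5, LT = a.

S(f_1,f_2): lcm = a²b. S = 2ab + ¼a - 3/2b - ¾.
  leading term ab: subtract (-⅖b)·f_2 from 2ab + ¼a - 3/2b - ¾ → ¼a + ½b - ¾
  leading term a: subtract (-1/20)·f_2 from ¼a + ½b - ¾ → ½b - ½
  leading term b: no divisor's leading term divides it; move ½b to the remainder.
  leading term 1: no divisor's leading term divides it; move -½ to the remainder.
  remainder ½b - ½ ≠ 0; add g_3 = ½b - ½ to the basis.

The other S-polynomials (S(f_1,g_3), S(f_2,g_3)) all reduce to 0 modulo the current basis, so we have a Gröbner basis.
Inter-reduce: drop elements whose leading term is divisible by another's, tail-reduce, and make monic.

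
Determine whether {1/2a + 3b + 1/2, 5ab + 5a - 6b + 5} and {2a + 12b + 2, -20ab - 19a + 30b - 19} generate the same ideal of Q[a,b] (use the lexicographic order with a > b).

Yes, the ideals are equal.

Two ideals are equal iff their reduced Gröbner bases coincide (the reduced basis is unique for a fixed ordering).
Buchberger on the first generating set:
f_1 = 1/2a + 3b + 1/2, LT = a.
f_2 = 5ab + 5a - 6b + 5, LT = ab.

S(f_1,f_2): lcm = ab. S = -a + 6b^2 + 11/5b - 1.
  leading term a: subtract (-2)·f_1 from -a + 6b^2 + 11/5b - 1 → 6b^2 + 41/5b
  leading term b^2: no divisor's leading term divides it; move 6b^2 to the remainder.
  leading term b: no divisor's leading term divides it; move 41/5b to the remainder.
  remainder 6b^2 + 41/5b ≠ 0; add g_3 = 6b^2 + 41/5b to the basis.

The other S-polynomials (S(f_1,g_3), S(f_2,g_3)) all reduce to 0 modulo the current basis, so we have a Gröbner basis.
Inter-reduce: drop elements whose leading term is divisible by another's, tail-reduce, and make monic.
Reduced Gröbner basis: {a + 6b + 1, b^2 + 41/30b}.

Buchberger on the second generating set:
h_1 = 2a + 12b + 2, LT = a.
h_2 = -20ab - 19a + 30b - 19, LT = ab.

S(h_1,h_2): lcm = ab. S = -19/20a + 6b^2 + 5/2b - 19/20.
  leading term a: subtract (-19/40)·h_1 from -19/20a + 6b^2 + 5/2b - 19/20 → 6b^2 + 41/5b
  leading term b^2: no divisor's leading term divides it; move 6b^2 to the remainder.
  leading term b: no divisor's leading term divides it; move 41/5b to the remainder.
  remainder 6b^2 + 41/5b ≠ 0; add k_3 = 6b^2 + 41/5b to the basis.

The other S-polynomials (S(h_1,k_3), S(h_2,k_3)) all reduce to 0 modulo the current basis, so we have a Gröbner basis.
Inter-reduce: drop elements whose leading term is divisible by another's, tail-reduce, and make monic.
Reduced Gröbner basis: {a + 6b + 1, b^2 + 41/30b}.

These coincide, so the ideals are equal.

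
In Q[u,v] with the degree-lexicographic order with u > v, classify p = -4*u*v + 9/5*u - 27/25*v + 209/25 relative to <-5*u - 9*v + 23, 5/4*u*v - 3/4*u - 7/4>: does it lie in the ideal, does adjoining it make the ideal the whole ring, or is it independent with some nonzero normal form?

First compute the reduced Gröbner basis of I by Buchberger's algorithm.
f_1 = -5*u - 9*v + 23, LT = u.
f_2 = 5/4*u*v - 3/4*u - 7/4, LT = u*v.

S(f_1,f_2): lcm = u*v. S = 9/5*v**2 + 3/5*u - 23/5*v + 7/5.
  reduce S modulo (f_1, f_2):
  remainder 9/5*v**2 - 142/25*v + 104/25 ≠ 0; add h_3 = 9/5*v**2 - 142/25*v + 104/25 to the basis.

The other S-polynomials (S(f_1,h_3), S(f_2,h_3)) all reduce to 0 modulo the current basis, so we have a Gröbner basis.
Inter-reduce: drop elements whose leading term is divisible by another's, tail-reduce, and make monic.
Reduced Gröbner basis: {v**2 - 142/45*v + 104/45, u + 9/5*v - 23/5}.
Label its elements g_1 = v**2 - 142/45*v + 104/45, g_2 = u + 9/5*v - 23/5.

Reduce p = -4*u*v + 9/5*u - 27/25*v + 209/25 modulo G:
  leading term u*v: subtract (-4*v)·g_2 from -4*u*v + 9/5*u - 27/25*v + 209/25 → 36/5*v**2 + 9/5*u - 487/25*v + 209/25
  leading term v**2: subtract (36/5)·g_1 from 36/5*v**2 + 9/5*u - 487/25*v + 209/25 → 9/5*u + 81/25*v - 207/25
  leading term u: subtract (9/5)·g_2 from 9/5*u + 81/25*v - 207/25 → 0
  normal form = 0.
Since the normal form is 0, p ∈ I.

-4*u*v + 9/5*u - 27/25*v + 209/25 lies in I (it reduces to 0).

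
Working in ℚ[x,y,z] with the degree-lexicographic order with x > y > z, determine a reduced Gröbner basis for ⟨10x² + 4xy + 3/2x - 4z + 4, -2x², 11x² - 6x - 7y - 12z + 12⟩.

G = {z² - 2z + 1, x - 8/3z + 8/3, y + 4z - 4}

f_1 = 10x² + 4xy + 3/2x - 4z + 4, LT = x².
f_2 = -2x², LT = x².
f_3 = 11x² - 6x - 7y - 12z + 12, LT = x².

S(f_1,f_2): lcm = x². S = ⅖xy + 3/20x - ⅖z + ⅖.
  leading term xy: no divisor's leading term divides it; move ⅖xy to the remainder.
  leading term x: no divisor's leading term divides it; move 3/20x to the remainder.
  leading term z: no divisor's leading term divides it; move -⅖z to the remainder.
  leading term 1: no divisor's leading term divides it; move ⅖ to the remainder.
  remainder ⅖xy + 3/20x - ⅖z + ⅖ ≠ 0; add g_4 = ⅖xy + 3/20x - ⅖z + ⅖ to the basis.

S(f_1,f_3): lcm = x². S = ⅖xy + 153/220x + 7/11y + 38/55z - 38/55.
  leading term xy: subtract (1)·g_4 from ⅖xy + 153/220x + 7/11y + 38/55z - 38/55 → 6/11x + 7/11y + 12/11z - 12/11
  leading term x: no divisor's leading term divides it; move 6/11x to the remainder.
  leading term y: no divisor's leading term divides it; move 7/11y to the remainder.
  leading term z: no divisor's leading term divides it; move 12/11z to the remainder.
  leading term 1: no divisor's leading term divides it; move -12/11 to the remainder.
  remainder 6/11x + 7/11y + 12/11z - 12/11 ≠ 0; add g_5 = 6/11x + 7/11y + 12/11z - 12/11 to the basis.

S(f_1,g_4): lcm = x²y. S = ⅖xy² - ⅜x² + 3/20xy + xz - ⅖yz - x + ⅖y.
  leading term xy²: subtract (y)·g_4 from ⅖xy² - ⅜x² + 3/20xy + xz - ⅖yz - x + ⅖y → -⅜x² + xz - x
  leading term x²: subtract (-3/80)·f_1 from -⅜x² + xz - x → 3/20xy + xz - 151/160x - 3/20z + 3/20
  leading term xy: subtract (⅜)·g_4 from 3/20xy + xz - 151/160x - 3/20z + 3/20 → xz - x
  leading term xz: subtract (11/6z)·g_5 from xz - x → -7/6yz - 2z² - x + 2z
  leading term yz: no divisor's leading term divides it; move -7/6yz to the remainder.
  leading term z²: no divisor's leading term divides it; move -2z² to the remainder.
  leading term x: subtract (-11/6)·g_5 from -x + 2z → 7/6y + 4z - 2
  leading term y: no divisor's leading term divides it; move 7/6y to the remainder.
  leading term z: no divisor's leading term divides it; move 4z to the remainder.
  leading term 1: no divisor's leading term divides it; move -2 to the remainder.
  remainder -7/6yz - 2z² + 7/6y + 4z - 2 ≠ 0; add g_6 = -7/6yz - 2z² + 7/6y + 4z - 2 to the basis.

S(f_3,g_4): lcm = x²y. S = -⅜x² - 6/11xy + xz - 7/11y² - 12/11yz - x + 12/11y.
  leading term x²: subtract (-3/80)·f_1 from -⅜x² - 6/11xy + xz - 7/11y² - 12/11yz - x + 12/11y → -87/220xy + xz - 7/11y² - 12/11yz - 151/160x + 12/11y - 3/20z + 3/20
  leading term xy: subtract (-87/88)·g_4 from -87/220xy + xz - 7/11y² - 12/11yz - 151/160x + 12/11y - 3/20z + 3/20 → xz - 7/11y² - 12/11yz - 35/44x + 12/11y - 6/11z + 6/11
  leading term xz: subtract (11/6z)·g_5 from xz - 7/11y² - 12/11yz - 35/44x + 12/11y - 6/11z + 6/11 → -7/11y² - 149/66yz - 2z² - 35/44x + 12/11y + 16/11z + 6/11
  leading term y²: no divisor's leading term divides it; move -7/11y² to the remainder.
  leading term yz: subtract (149/77)·g_6 from -149/66yz - 2z² - 35/44x + 12/11y + 16/11z + 6/11 → 144/77z² - 35/44x - 7/6y - 44/7z + 340/77
  leading term z²: no divisor's leading term divides it; move 144/77z² to the remainder.
  leading term x: subtract (-35/24)·g_5 from -35/44x - 7/6y - 44/7z + 340/77 → -21/88y - 723/154z + 435/154
  leading term y: no divisor's leading term divides it; move -21/88y to the remainder.
  leading term z: no divisor's leading term divides it; move -723/154z to the remainder.
  leading term 1: no divisor's leading term divides it; move 435/154 to the remainder.
  remainder -7/11y² + 144/77z² - 21/88y - 723/154z + 435/154 ≠ 0; add g_7 = -7/11y² + 144/77z² - 21/88y - 723/154z + 435/154 to the basis.

S(f_1,g_5): lcm = x². S = -23/30xy - 2xz + 43/20x - ⅖z + ⅖.
  leading term xy: subtract (-23/12)·g_4 from -23/30xy - 2xz + 43/20x - ⅖z + ⅖ → -2xz + 39/16x - 7/6z + 7/6
  leading term xz: subtract (-11/3z)·g_5 from -2xz + 39/16x - 7/6z + 7/6 → 7/3yz + 4z² + 39/16x - 31/6z + 7/6
  leading term yz: subtract (-2)·g_6 from 7/3yz + 4z² + 39/16x - 31/6z + 7/6 → 39/16x + 7/3y + 17/6z - 17/6
  leading term x: subtract (143/32)·g_5 from 39/16x + 7/3y + 17/6z - 17/6 → -49/96y - 49/24z + 49/24
  leading term y: no divisor's leading term divides it; move -49/96y to the remainder.
  leading term z: no divisor's leading term divides it; move -49/24z to the remainder.
  leading term 1: no divisor's leading term divides it; move 49/24 to the remainder.
  remainder -49/96y - 49/24z + 49/24 ≠ 0; add g_8 = -49/96y - 49/24z + 49/24 to the basis.

S(g_4,g_6): lcm = xyz. S = -12/7xz² + xy + 213/56xz - z² - 12/7x + z.
  leading term xz²: subtract (-22/7z²)·g_5 from -12/7xz² + xy + 213/56xz - z² - 12/7x + z → 2yz² + 24/7z³ + xy + 213/56xz - 31/7z² - 12/7x + z
  leading term yz²: subtract (-12/7z)·g_6 from 2yz² + 24/7z³ + xy + 213/56xz - 31/7z² - 12/7x + z → xy + 213/56xz + 2yz + 17/7z² - 12/7x - 17/7z
  leading term xy: subtract (5/2)·g_4 from xy + 213/56xz + 2yz + 17/7z² - 12/7x - 17/7z → 213/56xz + 2yz + 17/7z² - 117/56x - 10/7z - 1
  leading term xz: subtract (781/112z)·g_5 from 213/56xz + 2yz + 17/7z² - 117/56x - 10/7z - 1 → -39/16yz - 145/28z² - 117/56x + 173/28z - 1
  leading term yz: subtract (117/56)·g_6 from -39/16yz - 145/28z² - 117/56x + 173/28z - 1 → -z² - 117/56x - 39/16y - 61/28z + 89/28
  leading term z²: no divisor's leading term divides it; move -z² to the remainder.
  leading term x: subtract (-429/112)·g_5 from -117/56x - 39/16y - 61/28z + 89/28 → 2z - 1
  leading term z: no divisor's leading term divides it; move 2z to the remainder.
  leading term 1: no divisor's leading term divides it; move -1 to the remainder.
  remainder -z² + 2z - 1 ≠ 0; add g_9 = -z² + 2z - 1 to the basis.

The other S-polynomials (S(f_2,f_3), S(f_2,g_4), S(f_2,g_5), S(f_3,g_5), S(g_4,g_5), S(f_1,g_6), S(f_2,g_6), S(f_3,g_6), S(g_5,g_6), S(f_1,g_7), S(f_2,g_7), S(f_3,g_7), S(g_4,g_7), S(g_5,g_7), S(g_6,g_7), S(f_1,g_8), S(f_2,g_8), S(f_3,g_8), S(g_4,g_8), S(g_5,g_8), S(g_6,g_8), S(g_7,g_8), S(f_1,g_9), S(f_2,g_9), S(f_3,g_9), S(g_4,g_9), S(g_5,g_9), S(g_6,g_9), S(g_7,g_9), S(g_8,g_9)) all reduce to 0 modulo the current basis, so we have a Gröbner basis.
Inter-reduce: drop elements whose leading term is divisible by another's, tail-reduce, and make monic.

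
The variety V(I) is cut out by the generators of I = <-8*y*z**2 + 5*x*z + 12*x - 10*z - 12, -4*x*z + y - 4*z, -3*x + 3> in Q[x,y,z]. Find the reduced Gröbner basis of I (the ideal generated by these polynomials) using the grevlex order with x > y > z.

G = {z**3 + 5/64*z, x - 1, y - 8*z}

Buchberger's algorithm terminates because the ascending chain of leading-term ideals stabilizes.

f_1 = -8*y*z**2 + 5*x*z + 12*x - 10*z - 12, LT = y*z**2.
f_2 = -4*x*z + y - 4*z, LT = x*z.
f_3 = -3*x + 3, LT = x.

S(f_1,f_2): lcm = x*y*z**2. S = -5/8*x**2*z + 1/4*y**2*z - y*z**2 - 3/2*x**2 + 5/4*x*z + 3/2*x.
  reduce S modulo (f_1, f_2, f_3):
  remainder 1/4*y**2*z + 5/32*y ≠ 0; add g_4 = 1/4*y**2*z + 5/32*y to the basis.

S(f_2,f_3): lcm = x*z. S = -1/4*y + 2*z.
  reduce S modulo (f_1, f_2, f_3, g_4):
  remainder -1/4*y + 2*z ≠ 0; add g_5 = -1/4*y + 2*z to the basis.

S(f_1,g_5): lcm = y*z**2. S = 8*z**3 - 5/8*x*z - 3/2*x + 5/4*z + 3/2.
  reduce S modulo (f_1, f_2, f_3, g_4, g_5):
  remainder 8*z**3 + 5/8*z ≠ 0; add g_6 = 8*z**3 + 5/8*z to the basis.

The other S-polynomials (S(f_1,f_3), S(f_1,g_4), S(f_2,g_4), S(f_3,g_4), S(f_2,g_5), S(f_3,g_5), S(g_4,g_5), S(f_1,g_6), S(f_2,g_6), S(f_3,g_6), S(g_4,g_6), S(g_5,g_6)) all reduce to 0 modulo the current basis, so we have a Gröbner basis.
Inter-reduce: drop elements whose leading term is divisible by another's, tail-reduce, and make monic.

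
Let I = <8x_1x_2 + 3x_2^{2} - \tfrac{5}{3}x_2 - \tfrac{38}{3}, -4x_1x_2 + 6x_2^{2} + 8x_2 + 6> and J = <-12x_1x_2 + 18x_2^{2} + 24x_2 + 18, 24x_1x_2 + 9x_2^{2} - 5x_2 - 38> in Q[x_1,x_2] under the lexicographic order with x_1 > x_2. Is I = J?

Yes, the ideals are equal.

For a fixed monomial order, each ideal has a unique reduced Gröbner basis; comparing bases decides equality.
Buchberger on the first generating set:
f_1 = 8x_1x_2 + 3x_2^{2} - \tfrac{5}{3}x_2 - \tfrac{38}{3}, LT = x_1x_2.
f_2 = -4x_1x_2 + 6x_2^{2} + 8x_2 + 6, LT = x_1x_2.

S(f_1,f_2): lcm = x_1x_2. S = \tfrac{15}{8}x_2^{2} + \tfrac{43}{24}x_2 - \tfrac{1}{12}.
  reduce S modulo (f_1, f_2):
  remainder \tfrac{15}{8}x_2^{2} + \tfrac{43}{24}x_2 - \tfrac{1}{12} ≠ 0; add g_3 = \tfrac{15}{8}x_2^{2} + \tfrac{43}{24}x_2 - \tfrac{1}{12} to the basis.

S(f_1,g_3): lcm = x_1x_2^{2}. S = -\tfrac{43}{45}x_1x_2 + \tfrac{2}{45}x_1 + \tfrac{3}{8}x_2^{3} - \tfrac{5}{24}x_2^{2} - \tfrac{19}{12}x_2.
  reduce S modulo (f_1, f_2, g_3):
  remainder \tfrac{2}{45}x_1 - \tfrac{47}{30}x_2 - \tfrac{137}{90} ≠ 0; add g_4 = \tfrac{2}{45}x_1 - \tfrac{47}{30}x_2 - \tfrac{137}{90} to the basis.

The other S-polynomials (S(f_2,g_3), S(f_1,g_4), S(f_2,g_4), S(g_3,g_4)) all reduce to 0 modulo the current basis, so we have a Gröbner basis.
Inter-reduce: drop elements whose leading term is divisible by another's, tail-reduce, and make monic.
Reduced Gröbner basis: {x_1 - \tfrac{141}{4}x_2 - \tfrac{137}{4}, x_2^{2} + \tfrac{43}{45}x_2 - \tfrac{2}{45}}.

Buchberger on the second generating set:
h_1 = -12x_1x_2 + 18x_2^{2} + 24x_2 + 18, LT = x_1x_2.
h_2 = 24x_1x_2 + 9x_2^{2} - 5x_2 - 38, LT = x_1x_2.

S(h_1,h_2): lcm = x_1x_2. S = -\tfrac{15}{8}x_2^{2} - \tfrac{43}{24}x_2 + \tfrac{1}{12}.
  reduce S modulo (h_1, h_2):
  remainder -\tfrac{15}{8}x_2^{2} - \tfrac{43}{24}x_2 + \tfrac{1}{12} ≠ 0; add k_3 = -\tfrac{15}{8}x_2^{2} - \tfrac{43}{24}x_2 + \tfrac{1}{12} to the basis.

S(h_1,k_3): lcm = x_1x_2^{2}. S = -\tfrac{43}{45}x_1x_2 + \tfrac{2}{45}x_1 - \tfrac{3}{2}x_2^{3} - 2x_2^{2} - \tfrac{3}{2}x_2.
  reduce S modulo (h_1, h_2, k_3):
  remainder \tfrac{2}{45}x_1 - \tfrac{47}{30}x_2 - \tfrac{137}{90} ≠ 0; add k_4 = \tfrac{2}{45}x_1 - \tfrac{47}{30}x_2 - \tfrac{137}{90} to the basis.

The other S-polynomials (S(h_2,k_3), S(h_1,k_4), S(h_2,k_4), S(k_3,k_4)) all reduce to 0 modulo the current basis, so we have a Gröbner basis.
Inter-reduce: drop elements whose leading term is divisible by another's, tail-reduce, and make monic.
Reduced Gröbner basis: {x_1 - \tfrac{141}{4}x_2 - \tfrac{137}{4}, x_2^{2} + \tfrac{43}{45}x_2 - \tfrac{2}{45}}.

The two bases agree; hence the ideals are identical.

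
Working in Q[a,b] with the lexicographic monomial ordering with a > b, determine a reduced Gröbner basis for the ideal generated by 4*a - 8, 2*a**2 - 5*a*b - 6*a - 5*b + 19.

f_1 = 4*a - 8, LT = a.
f_2 = 2*a**2 - 5*a*b - 6*a - 5*b + 19, LT = a**2.

S(f_1,f_2): lcm = a**2. S = 5/2*a*b + a + 5/2*b - 19/2.
  reduce S modulo (f_1, f_2):
  remainder 15/2*b - 15/2 ≠ 0; add g_3 = 15/2*b - 15/2 to the basis.

The other S-polynomials (S(f_1,g_3), S(f_2,g_3)) all reduce to 0 modulo the current basis, so we have a Gröbner basis.
Inter-reduce: drop elements whose leading term is divisible by another's, tail-reduce, and make monic.

G = {a - 2, b - 1}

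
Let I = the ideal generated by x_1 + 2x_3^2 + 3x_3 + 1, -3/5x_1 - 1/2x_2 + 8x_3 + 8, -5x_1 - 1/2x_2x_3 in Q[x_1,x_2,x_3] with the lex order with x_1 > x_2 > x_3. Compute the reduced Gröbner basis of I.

f_1 = x_1 + 2x_3^2 + 3x_3 + 1, LT = x_1.
f_2 = -3/5x_1 - 1/2x_2 + 8x_3 + 8, LT = x_1.
f_3 = -5x_1 - 1/2x_2x_3, LT = x_1.

S(f_1,f_2): lcm = x_1. S = -5/6x_2 + 2x_3^2 + 49/3x_3 + 43/3.
  leading term x_2: no divisor's leading term divides it; move -5/6x_2 to the remainder.
  leading term x_3^2: no divisor's leading term divides it; move 2x_3^2 to the remainder.
  leading term x_3: no divisor's leading term divides it; move 49/3x_3 to the remainder.
  leading term 1: no divisor's leading term divides it; move 43/3 to the remainder.
  remainder -5/6x_2 + 2x_3^2 + 49/3x_3 + 43/3 ≠ 0; add g_4 = -5/6x_2 + 2x_3^2 + 49/3x_3 + 43/3 to the basis.

S(f_1,f_3): lcm = x_1. S = -1/10x_2x_3 + 2x_3^2 + 3x_3 + 1.
  leading term x_2x_3: subtract (3/25x_3)·g_4 from -1/10x_2x_3 + 2x_3^2 + 3x_3 + 1 → -6/25x_3^3 + 1/25x_3^2 + 32/25x_3 + 1
  leading term x_3^3: no divisor's leading term divides it; move -6/25x_3^3 to the remainder.
  leading term x_3^2: no divisor's leading term divides it; move 1/25x_3^2 to the remainder.
  leading term x_3: no divisor's leading term divides it; move 32/25x_3 to the remainder.
  leading term 1: no divisor's leading term divides it; move 1 to the remainder.
  remainder -6/25x_3^3 + 1/25x_3^2 + 32/25x_3 + 1 ≠ 0; add g_5 = -6/25x_3^3 + 1/25x_3^2 + 32/25x_3 + 1 to the basis.

The other S-polynomials (S(f_2,f_3), S(f_1,g_4), S(f_2,g_4), S(f_3,g_4), S(f_1,g_5), S(f_2,g_5), S(f_3,g_5), S(g_4,g_5)) all reduce to 0 modulo the current basis, so we have a Gröbner basis.
Inter-reduce: drop elements whose leading term is divisible by another's, tail-reduce, and make monic.

G = {x_1 + 2x_3^2 + 3x_3 + 1, x_2 - 12/5x_3^2 - 98/5x_3 - 86/5, x_3^3 - 1/6x_3^2 - 16/3x_3 - 25/6}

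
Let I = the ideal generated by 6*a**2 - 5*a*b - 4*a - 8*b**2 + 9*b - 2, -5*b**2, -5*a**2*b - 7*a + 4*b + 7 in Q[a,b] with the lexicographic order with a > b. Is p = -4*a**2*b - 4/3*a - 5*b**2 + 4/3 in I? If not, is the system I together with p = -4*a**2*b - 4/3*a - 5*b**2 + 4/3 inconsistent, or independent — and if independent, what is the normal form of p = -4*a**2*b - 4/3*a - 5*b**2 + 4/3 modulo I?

-4*a**2*b - 4/3*a - 5*b**2 + 4/3 lies in I (it reduces to 0).

First compute the reduced Gröbner basis of I by Buchberger's algorithm.
f_1 = 6*a**2 - 5*a*b - 4*a - 8*b**2 + 9*b - 2, LT = a**2.
f_2 = -5*b**2, LT = b**2.
f_3 = -5*a**2*b - 7*a + 4*b + 7, LT = a**2*b.

S(f_1,f_3): lcm = a**2*b. S = -5/6*a*b**2 - 2/3*a*b - 7/5*a - 4/3*b**3 + 3/2*b**2 + 7/15*b + 7/5.
  reduce S modulo (f_1, f_2, f_3):
  remainder -2/3*a*b - 7/5*a + 7/15*b + 7/5 ≠ 0; add h_4 = -2/3*a*b - 7/5*a + 7/15*b + 7/5 to the basis.

S(f_2,f_3): lcm = a**2*b**2. S = -7/5*a*b + 4/5*b**2 + 7/5*b.
  reduce S modulo (f_1, f_2, f_3, h_4):
  remainder 147/50*a + 21/50*b - 147/50 ≠ 0; add h_5 = 147/50*a + 21/50*b - 147/50 to the basis.

S(f_1,h_4): lcm = a**2*b. S = -21/10*a**2 - 5/6*a*b**2 + 1/30*a*b + 21/10*a - 4/3*b**3 + 3/2*b**2 - 1/3*b.
  reduce S modulo (f_1, f_2, f_3, h_4, h_5):
  remainder b ≠ 0; add h_6 = b to the basis.

The other S-polynomials (S(f_1,f_2), S(f_2,h_4), S(f_3,h_4), S(f_1,h_5), S(f_2,h_5), S(f_3,h_5), S(h_4,h_5), S(f_1,h_6), S(f_2,h_6), S(f_3,h_6), S(h_4,h_6), S(h_5,h_6)) all reduce to 0 modulo the current basis, so we have a Gröbner basis.
Inter-reduce: drop elements whose leading term is divisible by another's, tail-reduce, and make monic.
Reduced Gröbner basis: {a - 1, b}.
Label its elements g_1 = a - 1, g_2 = b.

Reduce p = -4*a**2*b - 4/3*a - 5*b**2 + 4/3 modulo G:
  leading term a**2*b: subtract (-4*a*b)·g_1 from -4*a**2*b - 4/3*a - 5*b**2 + 4/3 → -4*a*b - 4/3*a - 5*b**2 + 4/3
  leading term a*b: subtract (-4*b)·g_1 from -4*a*b - 4/3*a - 5*b**2 + 4/3 → -4/3*a - 5*b**2 - 4*b + 4/3
  leading term a: subtract (-4/3)·g_1 from -4/3*a - 5*b**2 - 4*b + 4/3 → -5*b**2 - 4*b
  leading term b**2: subtract (-5*b)·g_2 from -5*b**2 - 4*b → -4*b
  leading term b: subtract (-4)·g_2 from -4*b → 0
  normal form = 0.
Since the normal form is 0, p ∈ I.

Ideal membership is decidable via reduction modulo a Gröbner basis.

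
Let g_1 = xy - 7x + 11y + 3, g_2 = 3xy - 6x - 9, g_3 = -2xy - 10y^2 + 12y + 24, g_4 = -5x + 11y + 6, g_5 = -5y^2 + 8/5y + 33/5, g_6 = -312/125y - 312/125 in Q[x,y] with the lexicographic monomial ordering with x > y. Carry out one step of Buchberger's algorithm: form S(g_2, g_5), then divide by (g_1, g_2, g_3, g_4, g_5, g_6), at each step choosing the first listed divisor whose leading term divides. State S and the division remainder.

S(g_2, g_5) = -42/25xy + 33/25x - 3y; remainder on division = 0.

lcm(LM(g_2), LM(g_5)) = xy^2.
S = (lcm/LT(g_2))·g_2 − (lcm/LT(g_5))·g_5 = -42/25xy + 33/25x - 3y.
Reduce S modulo (g_1, g_2, g_3, g_4, g_5, g_6) in that order:
  leading term xy: subtract (-42/25)·g_1 from -42/25xy + 33/25x - 3y → -261/25x + 387/25y + 126/25
  leading term x: subtract (261/125)·g_4 from -261/25x + 387/25y + 126/25 → -936/125y - 936/125
  leading term y: subtract (3)·g_6 from -936/125y - 936/125 → 0
The remainder is 0, so this S-polynomial contributes no new basis element.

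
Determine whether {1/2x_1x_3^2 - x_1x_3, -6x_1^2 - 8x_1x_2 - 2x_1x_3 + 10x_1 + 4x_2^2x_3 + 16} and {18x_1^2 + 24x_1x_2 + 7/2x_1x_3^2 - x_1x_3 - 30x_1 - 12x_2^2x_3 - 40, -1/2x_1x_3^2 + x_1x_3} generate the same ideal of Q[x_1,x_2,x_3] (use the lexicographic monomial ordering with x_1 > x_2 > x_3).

No, the ideals differ.

Equality of ideals is decidable: compute both reduced Gröbner bases (unique for the ordering) and check whether they agree.
Buchberger on the first generating set:
f_1 = 1/2x_1x_3^2 - x_1x_3, LT = x_1x_3^2.
f_2 = -6x_1^2 - 8x_1x_2 - 2x_1x_3 + 10x_1 + 4x_2^2x_3 + 16, LT = x_1^2.

S(f_1,f_2): lcm = x_1^2x_3^2. S = -2x_1^2x_3 - 4/3x_1x_2x_3^2 - 1/3x_1x_3^3 + 5/3x_1x_3^2 + 2/3x_2^2x_3^3 + 8/3x_3^2.
  leading term x_1^2x_3: subtract (1/3x_3)·f_2 from -2x_1^2x_3 - 4/3x_1x_2x_3^2 - 1/3x_1x_3^3 + 5/3x_1x_3^2 + 2/3x_2^2x_3^3 + 8/3x_3^2 → -4/3x_1x_2x_3^2 + 8/3x_1x_2x_3 - 1/3x_1x_3^3 + 7/3x_1x_3^2 - 10/3x_1x_3 + 2/3x_2^2x_3^3 - 4/3x_2^2x_3^2 + 8/3x_3^2 - 16/3x_3
  leading term x_1x_2x_3^2: subtract (-8/3x_2)·f_1 from -4/3x_1x_2x_3^2 + 8/3x_1x_2x_3 - 1/3x_1x_3^3 + 7/3x_1x_3^2 - 10/3x_1x_3 + 2/3x_2^2x_3^3 - 4/3x_2^2x_3^2 + 8/3x_3^2 - 16/3x_3 → -1/3x_1x_3^3 + 7/3x_1x_3^2 - 10/3x_1x_3 + 2/3x_2^2x_3^3 - 4/3x_2^2x_3^2 + 8/3x_3^2 - 16/3x_3
  leading term x_1x_3^3: subtract (-2/3x_3)·f_1 from -1/3x_1x_3^3 + 7/3x_1x_3^2 - 10/3x_1x_3 + 2/3x_2^2x_3^3 - 4/3x_2^2x_3^2 + 8/3x_3^2 - 16/3x_3 → 5/3x_1x_3^2 - 10/3x_1x_3 + 2/3x_2^2x_3^3 - 4/3x_2^2x_3^2 + 8/3x_3^2 - 16/3x_3
  leading term x_1x_3^2: subtract (10/3)·f_1 from 5/3x_1x_3^2 - 10/3x_1x_3 + 2/3x_2^2x_3^3 - 4/3x_2^2x_3^2 + 8/3x_3^2 - 16/3x_3 → 2/3x_2^2x_3^3 - 4/3x_2^2x_3^2 + 8/3x_3^2 - 16/3x_3
  leading term x_2^2x_3^3: no divisor's leading term divides it; move 2/3x_2^2x_3^3 to the remainder.
  leading term x_2^2x_3^2: no divisor's leading term divides it; move -4/3x_2^2x_3^2 to the remainder.
  leading term x_3^2: no divisor's leading term divides it; move 8/3x_3^2 to the remainder.
  leading term x_3: no divisor's leading term divides it; move -16/3x_3 to the remainder.
  remainder 2/3x_2^2x_3^3 - 4/3x_2^2x_3^2 + 8/3x_3^2 - 16/3x_3 ≠ 0; add g_3 = 2/3x_2^2x_3^3 - 4/3x_2^2x_3^2 + 8/3x_3^2 - 16/3x_3 to the basis.

S(f_1,g_3): lcm = x_1x_2^2x_3^3. S = -4x_1x_3^2 + 8x_1x_3.
  leading term x_1x_3^2: subtract (-8)·f_1 from -4x_1x_3^2 + 8x_1x_3 → 0
  remainder 0.

S(f_2,g_3): leading monomials are coprime, so the S-polynomial reduces to 0 (Buchberger's first criterion).
Every S-polynomial of the final basis reduces to 0, so we have a Gröbner basis.
Inter-reduce: drop elements whose leading term is divisible by another's, tail-reduce, and make monic.
Reduced Gröbner basis: {x_1^2 + 4/3x_1x_2 + 1/3x_1x_3 - 5/3x_1 - 2/3x_2^2x_3 - 8/3, x_1x_3^2 - 2x_1x_3, x_2^2x_3^3 - 2x_2^2x_3^2 + 4x_3^2 - 8x_3}.

Buchberger on the second generating set:
h_1 = 18x_1^2 + 24x_1x_2 + 7/2x_1x_3^2 - x_1x_3 - 30x_1 - 12x_2^2x_3 - 40, LT = x_1^2.
h_2 = -1/2x_1x_3^2 + x_1x_3, LT = x_1x_3^2.

S(h_1,h_2): lcm = x_1^2x_3^2. S = 2x_1^2x_3 + 4/3x_1x_2x_3^2 + 7/36x_1x_3^4 - 1/18x_1x_3^3 - 5/3x_1x_3^2 - 2/3x_2^2x_3^3 - 20/9x_3^2.
  leading term x_1^2x_3: subtract (1/9x_3)·h_1 from 2x_1^2x_3 + 4/3x_1x_2x_3^2 + 7/36x_1x_3^4 - 1/18x_1x_3^3 - 5/3x_1x_3^2 - 2/3x_2^2x_3^3 - 20/9x_3^2 → 4/3x_1x_2x_3^2 - 8/3x_1x_2x_3 + 7/36x_1x_3^4 - 4/9x_1x_3^3 - 14/9x_1x_3^2 + 10/3x_1x_3 - 2/3x_2^2x_3^3 + 4/3x_2^2x_3^2 - 20/9x_3^2 + 40/9x_3
  leading term x_1x_2x_3^2: subtract (-8/3x_2)·h_2 from 4/3x_1x_2x_3^2 - 8/3x_1x_2x_3 + 7/36x_1x_3^4 - 4/9x_1x_3^3 - 14/9x_1x_3^2 + 10/3x_1x_3 - 2/3x_2^2x_3^3 + 4/3x_2^2x_3^2 - 20/9x_3^2 + 40/9x_3 → 7/36x_1x_3^4 - 4/9x_1x_3^3 - 14/9x_1x_3^2 + 10/3x_1x_3 - 2/3x_2^2x_3^3 + 4/3x_2^2x_3^2 - 20/9x_3^2 + 40/9x_3
  leading term x_1x_3^4: subtract (-7/18x_3^2)·h_2 from 7/36x_1x_3^4 - 4/9x_1x_3^3 - 14/9x_1x_3^2 + 10/3x_1x_3 - 2/3x_2^2x_3^3 + 4/3x_2^2x_3^2 - 20/9x_3^2 + 40/9x_3 → -1/18x_1x_3^3 - 14/9x_1x_3^2 + 10/3x_1x_3 - 2/3x_2^2x_3^3 + 4/3x_2^2x_3^2 - 20/9x_3^2 + 40/9x_3
  leading term x_1x_3^3: subtract (1/9x_3)·h_2 from -1/18x_1x_3^3 - 14/9x_1x_3^2 + 10/3x_1x_3 - 2/3x_2^2x_3^3 + 4/3x_2^2x_3^2 - 20/9x_3^2 + 40/9x_3 → -5/3x_1x_3^2 + 10/3x_1x_3 - 2/3x_2^2x_3^3 + 4/3x_2^2x_3^2 - 20/9x_3^2 + 40/9x_3
  leading term x_1x_3^2: subtract (10/3)·h_2 from -5/3x_1x_3^2 + 10/3x_1x_3 - 2/3x_2^2x_3^3 + 4/3x_2^2x_3^2 - 20/9x_3^2 + 40/9x_3 → -2/3x_2^2x_3^3 + 4/3x_2^2x_3^2 - 20/9x_3^2 + 40/9x_3
  leading term x_2^2x_3^3: no divisor's leading term divides it; move -2/3x_2^2x_3^3 to the remainder.
  leading term x_2^2x_3^2: no divisor's leading term divides it; move 4/3x_2^2x_3^2 to the remainder.
  leading term x_3^2: no divisor's leading term divides it; move -20/9x_3^2 to the remainder.
  leading term x_3: no divisor's leading term divides it; move 40/9x_3 to the remainder.
  remainder -2/3x_2^2x_3^3 + 4/3x_2^2x_3^2 - 20/9x_3^2 + 40/9x_3 ≠ 0; add k_3 = -2/3x_2^2x_3^3 + 4/3x_2^2x_3^2 - 20/9x_3^2 + 40/9x_3 to the basis.

S(h_1,k_3): leading monomials are coprime, so the S-polynomial reduces to 0 (Buchberger's first criterion).
S(h_2,k_3): lcm = x_1x_2^2x_3^3. S = -10/3x_1x_3^2 + 20/3x_1x_3.
  leading term x_1x_3^2: subtract (20/3)·h_2 from -10/3x_1x_3^2 + 20/3x_1x_3 → 0
  remainder 0.

Every S-polynomial of the final basis reduces to 0, so we have a Gröbner basis.
Inter-reduce: drop elements whose leading term is divisible by another's, tail-reduce, and make monic.
Reduced Gröbner basis: {x_1^2 + 4/3x_1x_2 + 1/3x_1x_3 - 5/3x_1 - 2/3x_2^2x_3 - 20/9, x_1x_3^2 - 2x_1x_3, x_2^2x_3^3 - 2x_2^2x_3^2 + 10/3x_3^2 - 20/3x_3}.

Since the reduced bases disagree, the two ideals are not the same.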